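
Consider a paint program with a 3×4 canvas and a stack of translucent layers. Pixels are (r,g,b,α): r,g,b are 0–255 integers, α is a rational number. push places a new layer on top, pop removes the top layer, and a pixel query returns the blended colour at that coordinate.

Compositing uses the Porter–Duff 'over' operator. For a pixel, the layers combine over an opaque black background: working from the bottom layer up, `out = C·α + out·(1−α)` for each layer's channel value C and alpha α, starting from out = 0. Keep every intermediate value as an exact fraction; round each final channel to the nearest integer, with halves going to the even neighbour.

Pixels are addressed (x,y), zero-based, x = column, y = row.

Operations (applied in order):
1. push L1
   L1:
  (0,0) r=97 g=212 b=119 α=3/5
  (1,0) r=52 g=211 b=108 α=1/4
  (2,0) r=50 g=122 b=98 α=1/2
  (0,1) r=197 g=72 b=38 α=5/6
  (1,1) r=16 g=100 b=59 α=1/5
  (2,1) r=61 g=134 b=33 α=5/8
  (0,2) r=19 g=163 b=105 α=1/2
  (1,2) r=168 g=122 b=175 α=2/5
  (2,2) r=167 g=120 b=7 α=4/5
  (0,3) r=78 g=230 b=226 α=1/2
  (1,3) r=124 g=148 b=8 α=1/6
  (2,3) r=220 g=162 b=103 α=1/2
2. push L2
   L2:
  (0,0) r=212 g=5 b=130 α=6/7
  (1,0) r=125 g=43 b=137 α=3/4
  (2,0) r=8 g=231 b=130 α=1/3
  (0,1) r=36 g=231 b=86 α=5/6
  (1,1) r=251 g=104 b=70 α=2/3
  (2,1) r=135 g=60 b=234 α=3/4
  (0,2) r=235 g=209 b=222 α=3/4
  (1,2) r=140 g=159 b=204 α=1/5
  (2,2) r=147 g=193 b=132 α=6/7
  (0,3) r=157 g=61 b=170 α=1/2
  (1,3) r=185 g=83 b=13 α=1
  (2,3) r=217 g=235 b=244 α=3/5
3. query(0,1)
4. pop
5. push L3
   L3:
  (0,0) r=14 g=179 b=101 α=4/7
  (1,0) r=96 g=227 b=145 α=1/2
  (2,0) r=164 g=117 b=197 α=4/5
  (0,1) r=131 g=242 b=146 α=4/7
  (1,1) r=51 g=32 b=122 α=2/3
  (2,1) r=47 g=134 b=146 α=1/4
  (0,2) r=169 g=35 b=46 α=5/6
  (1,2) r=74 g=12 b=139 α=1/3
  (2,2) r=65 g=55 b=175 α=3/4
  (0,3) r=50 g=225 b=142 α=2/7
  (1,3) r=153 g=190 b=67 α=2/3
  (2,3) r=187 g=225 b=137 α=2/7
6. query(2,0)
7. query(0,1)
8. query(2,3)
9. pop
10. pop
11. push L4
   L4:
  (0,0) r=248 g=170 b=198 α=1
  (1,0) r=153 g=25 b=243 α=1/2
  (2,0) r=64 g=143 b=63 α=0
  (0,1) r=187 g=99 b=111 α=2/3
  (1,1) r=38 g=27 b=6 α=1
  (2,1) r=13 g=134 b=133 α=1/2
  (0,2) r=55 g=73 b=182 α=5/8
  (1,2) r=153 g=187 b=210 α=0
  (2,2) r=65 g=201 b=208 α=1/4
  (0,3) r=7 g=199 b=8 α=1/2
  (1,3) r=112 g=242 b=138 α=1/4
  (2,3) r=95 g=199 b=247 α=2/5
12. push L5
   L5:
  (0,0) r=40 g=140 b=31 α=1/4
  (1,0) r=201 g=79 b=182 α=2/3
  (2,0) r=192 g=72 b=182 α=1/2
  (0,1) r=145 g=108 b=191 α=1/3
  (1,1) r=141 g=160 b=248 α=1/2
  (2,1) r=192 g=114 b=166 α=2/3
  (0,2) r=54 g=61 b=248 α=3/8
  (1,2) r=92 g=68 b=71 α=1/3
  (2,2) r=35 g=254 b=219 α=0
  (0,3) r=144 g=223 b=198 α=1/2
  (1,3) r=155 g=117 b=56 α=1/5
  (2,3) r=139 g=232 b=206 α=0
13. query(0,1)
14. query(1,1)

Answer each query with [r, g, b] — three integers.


(0,1) stack=L1,L2; from [0,0,0]:
L1 α=5/6: [985/6, 60, 95/3]
L2 α=5/6: [2065/36, 405/2, 1385/18]
rounded: [57, 202, 77]

at x=2,y=0 over L1,L3:
after L1 α=1/2: [25, 61, 49]
after L3 α=4/5: [681/5, 529/5, 837/5]
→ [136, 106, 167]

(0,1) stack=L1,L3; from [0,0,0]:
after L1 α=5/6: [985/6, 60, 95/3]
after L3 α=4/7: [2033/14, 164, 97]
= [145, 164, 97]

query (2,3) [L1,L3] — begin 0,0,0
+L1 (α=1/2) → [110, 81, 103/2]
+L3 (α=2/7) → [132, 855/7, 1063/14]
= [132, 122, 76]

query (0,1) [L4,L5] — begin 0,0,0
after L4 α=2/3: [374/3, 66, 74]
after L5 α=1/3: [1183/9, 80, 113]
→ [131, 80, 113]

query (1,1) [L4,L5] — begin 0,0,0
L4 α=1: [38, 27, 6]
L5 α=1/2: [179/2, 187/2, 127]
= [90, 94, 127]


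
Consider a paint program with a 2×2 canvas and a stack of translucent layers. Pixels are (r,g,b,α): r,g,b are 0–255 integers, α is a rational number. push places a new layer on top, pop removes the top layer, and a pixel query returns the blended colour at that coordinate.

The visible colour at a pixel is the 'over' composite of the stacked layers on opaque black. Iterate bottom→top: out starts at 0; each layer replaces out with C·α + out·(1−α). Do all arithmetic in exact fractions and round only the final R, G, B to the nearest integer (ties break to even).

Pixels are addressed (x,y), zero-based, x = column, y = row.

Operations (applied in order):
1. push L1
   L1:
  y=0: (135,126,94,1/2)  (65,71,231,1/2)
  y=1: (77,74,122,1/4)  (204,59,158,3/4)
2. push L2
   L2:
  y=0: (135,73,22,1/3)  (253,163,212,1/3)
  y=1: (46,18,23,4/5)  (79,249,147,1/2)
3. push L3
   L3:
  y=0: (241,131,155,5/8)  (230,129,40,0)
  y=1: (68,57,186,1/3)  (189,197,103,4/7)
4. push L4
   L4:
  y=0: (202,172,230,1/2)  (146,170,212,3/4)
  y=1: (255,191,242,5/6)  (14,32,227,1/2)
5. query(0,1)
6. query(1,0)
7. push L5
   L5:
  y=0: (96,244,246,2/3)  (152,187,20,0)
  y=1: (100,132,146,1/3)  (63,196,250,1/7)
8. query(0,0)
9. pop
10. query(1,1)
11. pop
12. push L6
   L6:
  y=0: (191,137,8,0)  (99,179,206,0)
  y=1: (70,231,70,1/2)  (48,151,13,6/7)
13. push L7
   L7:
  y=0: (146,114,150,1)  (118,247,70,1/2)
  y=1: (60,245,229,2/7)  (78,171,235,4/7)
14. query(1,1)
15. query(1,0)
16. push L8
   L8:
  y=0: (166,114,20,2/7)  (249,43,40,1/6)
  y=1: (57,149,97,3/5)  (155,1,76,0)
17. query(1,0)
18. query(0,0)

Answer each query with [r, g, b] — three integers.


query (0,1) [L1,L2,L3,L4] — begin 0,0,0
after L1 α=1/4: [77/4, 37/2, 61/2]
after L2 α=4/5: [813/20, 181/10, 49/2]
after L3 α=1/3: [1493/30, 466/15, 235/3]
after L4 α=5/6: [39743/180, 14791/90, 3865/18]
rounded: [221, 164, 215]

(1,0) stack=L1,L2,L3,L4; from [0,0,0]:
+L1 (α=1/2) → [65/2, 71/2, 231/2]
+L2 (α=1/3) → [106, 78, 443/3]
+L3 (α=0) → [106, 78, 443/3]
+L4 (α=3/4) → [136, 147, 2351/12]
= [136, 147, 196]

at x=0,y=0 over L1,L2,L3,L4,L5:
after L1 α=1/2: [135/2, 63, 47]
after L2 α=1/3: [90, 199/3, 116/3]
after L3 α=5/8: [1475/8, 427/4, 891/8]
after L4 α=1/2: [3091/16, 1115/8, 2731/16]
after L5 α=2/3: [6163/48, 1673/8, 10603/48]
= [128, 209, 221]

query (1,1) [L1,L2,L3,L4] — begin 0,0,0
after L1 α=3/4: [153, 177/4, 237/2]
after L2 α=1/2: [116, 1173/8, 531/4]
after L3 α=4/7: [1104/7, 9823/56, 463/4]
after L4 α=1/2: [601/7, 11615/112, 1371/8]
= [86, 104, 171]

query (1,1) [L1,L2,L3,L6,L7] — begin 0,0,0
L1 α=3/4: [153, 177/4, 237/2]
L2 α=1/2: [116, 1173/8, 531/4]
L3 α=4/7: [1104/7, 9823/56, 463/4]
L6 α=6/7: [3120/49, 60559/392, 775/28]
L7 α=4/7: [24648/343, 449805/2744, 28645/196]
= [72, 164, 146]

(1,0) stack=L1,L2,L3,L6,L7; from [0,0,0]:
+L1 (α=1/2) → [65/2, 71/2, 231/2]
+L2 (α=1/3) → [106, 78, 443/3]
+L3 (α=0) → [106, 78, 443/3]
+L6 (α=0) → [106, 78, 443/3]
+L7 (α=1/2) → [112, 325/2, 653/6]
= [112, 162, 109]

(1,0) stack=L1,L2,L3,L6,L7,L8; from [0,0,0]:
+L1 (α=1/2) → [65/2, 71/2, 231/2]
+L2 (α=1/3) → [106, 78, 443/3]
+L3 (α=0) → [106, 78, 443/3]
+L6 (α=0) → [106, 78, 443/3]
+L7 (α=1/2) → [112, 325/2, 653/6]
+L8 (α=1/6) → [809/6, 1711/12, 3505/36]
→ [135, 143, 97]

query (0,0) [L1,L2,L3,L6,L7,L8] — begin 0,0,0
after L1 α=1/2: [135/2, 63, 47]
after L2 α=1/3: [90, 199/3, 116/3]
after L3 α=5/8: [1475/8, 427/4, 891/8]
after L6 α=0: [1475/8, 427/4, 891/8]
after L7 α=1: [146, 114, 150]
after L8 α=2/7: [1062/7, 114, 790/7]
rounded: [152, 114, 113]


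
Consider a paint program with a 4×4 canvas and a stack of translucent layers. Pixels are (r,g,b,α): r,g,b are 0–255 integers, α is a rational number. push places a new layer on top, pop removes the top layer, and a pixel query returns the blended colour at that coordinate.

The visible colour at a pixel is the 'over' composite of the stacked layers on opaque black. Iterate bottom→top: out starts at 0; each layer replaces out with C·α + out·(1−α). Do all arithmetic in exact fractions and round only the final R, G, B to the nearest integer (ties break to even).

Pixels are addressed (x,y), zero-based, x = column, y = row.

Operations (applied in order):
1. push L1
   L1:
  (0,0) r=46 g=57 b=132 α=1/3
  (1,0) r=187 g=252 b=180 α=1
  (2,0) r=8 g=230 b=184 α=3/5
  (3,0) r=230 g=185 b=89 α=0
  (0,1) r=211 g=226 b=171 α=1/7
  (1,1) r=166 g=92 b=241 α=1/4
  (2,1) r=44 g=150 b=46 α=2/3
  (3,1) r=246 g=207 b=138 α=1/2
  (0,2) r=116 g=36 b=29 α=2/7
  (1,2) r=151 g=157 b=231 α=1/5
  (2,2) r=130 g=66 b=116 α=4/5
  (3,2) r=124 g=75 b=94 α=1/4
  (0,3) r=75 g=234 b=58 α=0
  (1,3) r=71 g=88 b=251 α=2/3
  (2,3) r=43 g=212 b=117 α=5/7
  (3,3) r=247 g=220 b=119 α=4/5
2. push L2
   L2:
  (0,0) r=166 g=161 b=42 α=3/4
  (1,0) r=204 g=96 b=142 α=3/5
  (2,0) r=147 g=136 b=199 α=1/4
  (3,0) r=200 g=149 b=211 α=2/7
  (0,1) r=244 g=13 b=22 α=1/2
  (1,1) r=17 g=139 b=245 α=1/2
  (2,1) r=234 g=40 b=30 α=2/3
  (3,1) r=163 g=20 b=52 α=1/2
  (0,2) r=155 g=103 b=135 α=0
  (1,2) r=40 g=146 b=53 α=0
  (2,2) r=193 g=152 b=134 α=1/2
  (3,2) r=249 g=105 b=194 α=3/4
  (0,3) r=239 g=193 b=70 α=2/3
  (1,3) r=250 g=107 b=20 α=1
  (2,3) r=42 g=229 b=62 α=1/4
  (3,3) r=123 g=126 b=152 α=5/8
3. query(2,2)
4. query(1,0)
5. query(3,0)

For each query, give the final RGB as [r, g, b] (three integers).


(2,2) stack=L1,L2; from [0,0,0]:
after L1 α=4/5: [104, 264/5, 464/5]
after L2 α=1/2: [297/2, 512/5, 567/5]
→ [148, 102, 113]

query (1,0) [L1,L2] — begin 0,0,0
L1 α=1: [187, 252, 180]
L2 α=3/5: [986/5, 792/5, 786/5]
→ [197, 158, 157]

at x=3,y=0 over L1,L2:
+L1 (α=0) → [0, 0, 0]
+L2 (α=2/7) → [400/7, 298/7, 422/7]
rounded: [57, 43, 60]


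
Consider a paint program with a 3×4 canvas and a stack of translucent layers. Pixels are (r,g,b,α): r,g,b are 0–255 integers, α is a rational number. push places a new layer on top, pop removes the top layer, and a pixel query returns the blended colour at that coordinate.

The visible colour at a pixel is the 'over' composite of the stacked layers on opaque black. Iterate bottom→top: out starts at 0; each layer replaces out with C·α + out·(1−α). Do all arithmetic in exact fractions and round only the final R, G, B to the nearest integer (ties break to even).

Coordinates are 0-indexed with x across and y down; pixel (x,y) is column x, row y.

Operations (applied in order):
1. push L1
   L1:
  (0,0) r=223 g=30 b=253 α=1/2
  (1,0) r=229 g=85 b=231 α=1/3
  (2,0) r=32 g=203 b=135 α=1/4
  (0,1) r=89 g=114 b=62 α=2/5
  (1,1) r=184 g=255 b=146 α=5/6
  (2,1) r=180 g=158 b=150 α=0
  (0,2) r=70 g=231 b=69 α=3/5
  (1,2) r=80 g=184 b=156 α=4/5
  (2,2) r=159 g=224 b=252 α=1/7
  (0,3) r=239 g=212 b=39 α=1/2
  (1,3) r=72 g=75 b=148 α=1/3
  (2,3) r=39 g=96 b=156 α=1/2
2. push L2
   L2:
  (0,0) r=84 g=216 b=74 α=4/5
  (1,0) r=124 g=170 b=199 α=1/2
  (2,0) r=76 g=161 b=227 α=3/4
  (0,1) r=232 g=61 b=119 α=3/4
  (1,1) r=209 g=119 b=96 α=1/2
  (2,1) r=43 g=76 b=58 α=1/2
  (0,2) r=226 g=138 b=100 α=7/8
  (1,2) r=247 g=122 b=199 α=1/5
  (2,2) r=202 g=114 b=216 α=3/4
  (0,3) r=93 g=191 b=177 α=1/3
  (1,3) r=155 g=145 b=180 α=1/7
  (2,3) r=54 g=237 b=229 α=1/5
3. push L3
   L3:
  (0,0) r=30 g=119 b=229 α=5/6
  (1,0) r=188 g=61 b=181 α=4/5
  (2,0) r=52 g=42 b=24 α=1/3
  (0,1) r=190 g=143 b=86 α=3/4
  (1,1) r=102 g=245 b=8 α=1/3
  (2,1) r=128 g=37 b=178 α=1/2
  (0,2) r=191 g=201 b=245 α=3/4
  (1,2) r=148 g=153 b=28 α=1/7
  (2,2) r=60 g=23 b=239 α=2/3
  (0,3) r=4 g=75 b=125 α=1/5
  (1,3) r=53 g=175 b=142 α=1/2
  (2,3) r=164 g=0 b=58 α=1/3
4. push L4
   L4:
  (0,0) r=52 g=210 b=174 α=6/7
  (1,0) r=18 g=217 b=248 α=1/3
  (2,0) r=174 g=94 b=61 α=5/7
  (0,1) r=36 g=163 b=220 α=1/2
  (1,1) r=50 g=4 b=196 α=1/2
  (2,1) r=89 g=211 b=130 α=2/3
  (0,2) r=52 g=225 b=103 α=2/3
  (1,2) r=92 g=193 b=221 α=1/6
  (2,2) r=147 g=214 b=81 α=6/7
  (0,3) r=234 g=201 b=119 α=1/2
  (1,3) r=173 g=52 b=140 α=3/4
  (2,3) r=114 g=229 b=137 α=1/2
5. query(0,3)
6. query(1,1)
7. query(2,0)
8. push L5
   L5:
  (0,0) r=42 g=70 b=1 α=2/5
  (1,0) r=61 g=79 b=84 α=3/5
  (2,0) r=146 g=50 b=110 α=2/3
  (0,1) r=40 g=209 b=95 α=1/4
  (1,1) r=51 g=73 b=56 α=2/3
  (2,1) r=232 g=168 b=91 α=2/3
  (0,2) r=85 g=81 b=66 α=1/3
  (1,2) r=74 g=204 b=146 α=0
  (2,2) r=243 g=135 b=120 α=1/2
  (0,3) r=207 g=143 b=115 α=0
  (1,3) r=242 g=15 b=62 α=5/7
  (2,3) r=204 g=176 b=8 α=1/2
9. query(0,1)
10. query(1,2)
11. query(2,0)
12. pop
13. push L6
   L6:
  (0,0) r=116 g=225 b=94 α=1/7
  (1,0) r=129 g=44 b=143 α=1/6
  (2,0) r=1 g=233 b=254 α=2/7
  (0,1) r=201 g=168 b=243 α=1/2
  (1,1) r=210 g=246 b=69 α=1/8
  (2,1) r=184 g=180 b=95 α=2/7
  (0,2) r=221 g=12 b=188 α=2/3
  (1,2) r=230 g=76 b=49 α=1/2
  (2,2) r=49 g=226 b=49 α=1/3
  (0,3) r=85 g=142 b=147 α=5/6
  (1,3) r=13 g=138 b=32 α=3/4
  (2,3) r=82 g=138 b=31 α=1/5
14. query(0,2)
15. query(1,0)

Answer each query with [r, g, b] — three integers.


(0,3) stack=L1,L2,L3,L4; from [0,0,0]:
+L1 (α=1/2) → [239/2, 106, 39/2]
+L2 (α=1/3) → [332/3, 403/3, 72]
+L3 (α=1/5) → [268/3, 1837/15, 413/5]
+L4 (α=1/2) → [485/3, 2426/15, 504/5]
→ [162, 162, 101]

at x=1,y=1 over L1,L2,L3,L4:
after L1 α=5/6: [460/3, 425/2, 365/3]
after L2 α=1/2: [1087/6, 663/4, 653/6]
after L3 α=1/3: [1393/9, 1153/6, 677/9]
after L4 α=1/2: [1843/18, 1177/12, 2441/18]
rounded: [102, 98, 136]

at x=2,y=0 over L1,L2,L3,L4:
after L1 α=1/4: [8, 203/4, 135/4]
after L2 α=3/4: [59, 2135/16, 2859/16]
after L3 α=1/3: [170/3, 2471/24, 1017/8]
after L4 α=5/7: [2950/21, 8111/84, 2237/28]
= [140, 97, 80]

query (0,1) [L1,L2,L3,L4,L5] — begin 0,0,0
+L1 (α=2/5) → [178/5, 228/5, 124/5]
+L2 (α=3/4) → [1829/10, 1143/20, 1909/20]
+L3 (α=3/4) → [7529/40, 9723/80, 7069/80]
+L4 (α=1/2) → [8969/80, 22763/160, 24669/160]
+L5 (α=1/4) → [30107/320, 101729/640, 89207/640]
rounded: [94, 159, 139]

(1,2) stack=L1,L2,L3,L4,L5; from [0,0,0]:
L1 α=4/5: [64, 736/5, 624/5]
L2 α=1/5: [503/5, 3554/25, 3491/25]
L3 α=1/7: [3758/35, 25149/175, 21646/175]
L4 α=1/6: [2201/21, 15952/105, 29381/210]
L5 α=0: [2201/21, 15952/105, 29381/210]
= [105, 152, 140]

query (2,0) [L1,L2,L3,L4,L5] — begin 0,0,0
after L1 α=1/4: [8, 203/4, 135/4]
after L2 α=3/4: [59, 2135/16, 2859/16]
after L3 α=1/3: [170/3, 2471/24, 1017/8]
after L4 α=5/7: [2950/21, 8111/84, 2237/28]
after L5 α=2/3: [9082/63, 16511/252, 2799/28]
= [144, 66, 100]

query (0,2) [L1,L2,L3,L4,L6] — begin 0,0,0
+L1 (α=3/5) → [42, 693/5, 207/5]
+L2 (α=7/8) → [203, 5523/40, 3707/40]
+L3 (α=3/4) → [194, 29643/160, 33107/160]
+L4 (α=2/3) → [298/3, 33881/160, 66067/480]
+L6 (α=2/3) → [1624/9, 37721/480, 246547/1440]
rounded: [180, 79, 171]

at x=1,y=0 over L1,L2,L3,L4,L6:
L1 α=1/3: [229/3, 85/3, 77]
L2 α=1/2: [601/6, 595/6, 138]
L3 α=4/5: [5113/30, 2059/30, 862/5]
L4 α=1/3: [5383/45, 5314/45, 988/5]
L6 α=1/6: [3272/27, 2855/27, 377/2]
rounded: [121, 106, 188]


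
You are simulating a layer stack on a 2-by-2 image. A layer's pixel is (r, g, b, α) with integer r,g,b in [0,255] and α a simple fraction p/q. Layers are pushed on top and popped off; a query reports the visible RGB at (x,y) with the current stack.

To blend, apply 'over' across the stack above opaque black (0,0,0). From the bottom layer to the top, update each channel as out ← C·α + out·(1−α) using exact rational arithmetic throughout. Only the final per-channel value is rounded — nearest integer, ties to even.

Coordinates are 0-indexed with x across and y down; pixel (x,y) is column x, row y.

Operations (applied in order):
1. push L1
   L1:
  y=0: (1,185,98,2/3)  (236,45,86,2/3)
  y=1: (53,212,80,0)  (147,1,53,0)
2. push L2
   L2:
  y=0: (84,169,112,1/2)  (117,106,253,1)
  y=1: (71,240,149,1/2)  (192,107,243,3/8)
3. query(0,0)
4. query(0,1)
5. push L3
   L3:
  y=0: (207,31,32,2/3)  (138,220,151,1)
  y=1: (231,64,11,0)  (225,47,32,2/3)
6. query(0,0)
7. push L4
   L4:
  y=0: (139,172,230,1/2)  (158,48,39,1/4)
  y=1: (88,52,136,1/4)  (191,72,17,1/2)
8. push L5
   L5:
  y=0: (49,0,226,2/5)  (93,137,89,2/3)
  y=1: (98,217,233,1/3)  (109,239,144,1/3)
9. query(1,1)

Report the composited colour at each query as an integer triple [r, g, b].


query (0,0) [L1,L2] — begin 0,0,0
L1 α=2/3: [2/3, 370/3, 196/3]
L2 α=1/2: [127/3, 877/6, 266/3]
→ [42, 146, 89]

query (0,1) [L1,L2] — begin 0,0,0
L1 α=0: [0, 0, 0]
L2 α=1/2: [71/2, 120, 149/2]
rounded: [36, 120, 74]

query (0,0) [L1,L2,L3] — begin 0,0,0
+L1 (α=2/3) → [2/3, 370/3, 196/3]
+L2 (α=1/2) → [127/3, 877/6, 266/3]
+L3 (α=2/3) → [1369/9, 1249/18, 458/9]
rounded: [152, 69, 51]

query (1,1) [L1,L2,L3,L4,L5] — begin 0,0,0
L1 α=0: [0, 0, 0]
L2 α=3/8: [72, 321/8, 729/8]
L3 α=2/3: [174, 1073/24, 1241/24]
L4 α=1/2: [365/2, 2801/48, 1649/48]
L5 α=1/3: [158, 8537/72, 5105/72]
= [158, 119, 71]


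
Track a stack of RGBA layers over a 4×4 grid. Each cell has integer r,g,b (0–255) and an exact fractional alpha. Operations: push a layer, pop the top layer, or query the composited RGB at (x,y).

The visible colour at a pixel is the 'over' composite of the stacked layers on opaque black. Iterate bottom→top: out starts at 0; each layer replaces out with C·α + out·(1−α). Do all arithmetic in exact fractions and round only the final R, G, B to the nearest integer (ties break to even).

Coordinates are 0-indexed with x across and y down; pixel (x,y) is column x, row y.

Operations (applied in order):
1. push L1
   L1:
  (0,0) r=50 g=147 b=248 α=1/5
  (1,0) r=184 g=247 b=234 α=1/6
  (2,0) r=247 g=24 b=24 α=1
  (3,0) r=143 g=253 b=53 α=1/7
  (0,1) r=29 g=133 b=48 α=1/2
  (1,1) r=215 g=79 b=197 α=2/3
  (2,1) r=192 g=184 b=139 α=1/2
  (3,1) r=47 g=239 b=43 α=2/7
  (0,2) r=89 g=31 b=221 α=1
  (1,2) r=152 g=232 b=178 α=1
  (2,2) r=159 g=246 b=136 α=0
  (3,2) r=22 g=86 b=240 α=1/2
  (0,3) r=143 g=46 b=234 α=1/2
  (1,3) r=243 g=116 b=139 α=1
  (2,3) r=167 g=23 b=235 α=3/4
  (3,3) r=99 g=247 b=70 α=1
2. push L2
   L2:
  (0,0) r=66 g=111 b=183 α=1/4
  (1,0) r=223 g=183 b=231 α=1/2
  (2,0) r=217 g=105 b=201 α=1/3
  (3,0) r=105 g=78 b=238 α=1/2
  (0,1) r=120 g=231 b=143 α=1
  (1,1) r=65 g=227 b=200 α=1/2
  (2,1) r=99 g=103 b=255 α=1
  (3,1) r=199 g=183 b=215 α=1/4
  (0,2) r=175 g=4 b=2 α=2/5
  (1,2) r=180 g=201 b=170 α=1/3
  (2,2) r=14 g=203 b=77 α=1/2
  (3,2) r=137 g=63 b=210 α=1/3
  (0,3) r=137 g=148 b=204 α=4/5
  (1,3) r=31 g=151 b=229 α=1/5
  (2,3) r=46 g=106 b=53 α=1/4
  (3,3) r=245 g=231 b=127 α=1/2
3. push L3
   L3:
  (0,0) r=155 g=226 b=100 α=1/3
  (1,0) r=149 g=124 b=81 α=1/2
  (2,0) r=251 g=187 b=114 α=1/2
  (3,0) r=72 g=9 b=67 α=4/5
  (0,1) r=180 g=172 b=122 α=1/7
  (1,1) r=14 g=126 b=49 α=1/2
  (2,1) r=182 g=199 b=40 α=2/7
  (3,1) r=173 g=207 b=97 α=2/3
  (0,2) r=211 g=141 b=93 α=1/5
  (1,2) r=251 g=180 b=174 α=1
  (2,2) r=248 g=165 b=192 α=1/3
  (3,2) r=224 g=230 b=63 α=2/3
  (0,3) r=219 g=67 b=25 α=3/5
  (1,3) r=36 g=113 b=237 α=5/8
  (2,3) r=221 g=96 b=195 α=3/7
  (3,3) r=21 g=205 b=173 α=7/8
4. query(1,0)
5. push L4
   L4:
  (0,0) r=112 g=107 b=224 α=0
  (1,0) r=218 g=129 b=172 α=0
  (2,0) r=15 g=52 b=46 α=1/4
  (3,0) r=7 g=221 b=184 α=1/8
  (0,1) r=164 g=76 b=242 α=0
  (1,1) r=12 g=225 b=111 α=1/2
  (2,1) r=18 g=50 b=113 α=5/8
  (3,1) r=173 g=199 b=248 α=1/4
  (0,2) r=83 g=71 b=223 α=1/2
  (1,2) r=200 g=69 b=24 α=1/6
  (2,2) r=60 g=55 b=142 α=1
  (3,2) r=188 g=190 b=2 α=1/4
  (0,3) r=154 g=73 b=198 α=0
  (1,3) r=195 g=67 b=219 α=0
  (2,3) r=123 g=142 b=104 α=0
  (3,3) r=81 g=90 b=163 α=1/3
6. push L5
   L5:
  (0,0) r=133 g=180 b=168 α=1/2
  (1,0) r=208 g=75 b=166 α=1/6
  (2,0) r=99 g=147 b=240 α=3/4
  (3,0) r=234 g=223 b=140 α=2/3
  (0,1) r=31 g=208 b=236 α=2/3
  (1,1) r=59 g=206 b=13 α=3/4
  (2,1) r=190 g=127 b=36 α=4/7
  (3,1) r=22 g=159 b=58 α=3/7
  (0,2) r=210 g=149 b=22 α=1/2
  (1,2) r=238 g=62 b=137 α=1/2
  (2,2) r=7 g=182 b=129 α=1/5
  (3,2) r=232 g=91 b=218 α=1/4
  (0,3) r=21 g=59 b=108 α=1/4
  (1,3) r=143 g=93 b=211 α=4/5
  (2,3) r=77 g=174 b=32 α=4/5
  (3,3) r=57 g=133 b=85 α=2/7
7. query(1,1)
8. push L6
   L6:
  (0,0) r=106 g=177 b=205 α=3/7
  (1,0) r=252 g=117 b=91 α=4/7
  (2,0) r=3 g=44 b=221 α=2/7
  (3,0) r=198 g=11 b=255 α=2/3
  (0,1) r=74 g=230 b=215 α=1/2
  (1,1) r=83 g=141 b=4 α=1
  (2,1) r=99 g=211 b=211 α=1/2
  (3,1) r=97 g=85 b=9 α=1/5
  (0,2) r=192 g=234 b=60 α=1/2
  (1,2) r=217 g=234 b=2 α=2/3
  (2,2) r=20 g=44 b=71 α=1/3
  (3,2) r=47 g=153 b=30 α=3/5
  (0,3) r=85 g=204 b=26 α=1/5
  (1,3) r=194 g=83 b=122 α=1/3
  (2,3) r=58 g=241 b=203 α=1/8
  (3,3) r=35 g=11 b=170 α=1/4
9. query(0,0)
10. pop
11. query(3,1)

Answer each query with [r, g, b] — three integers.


at x=1,y=0 over L1,L2,L3:
L1 α=1/6: [92/3, 247/6, 39]
L2 α=1/2: [761/6, 1345/12, 135]
L3 α=1/2: [1655/12, 2833/24, 108]
rounded: [138, 118, 108]

(1,1) stack=L1,L2,L3,L4,L5; from [0,0,0]:
L1 α=2/3: [430/3, 158/3, 394/3]
L2 α=1/2: [625/6, 839/6, 497/3]
L3 α=1/2: [709/12, 1595/12, 322/3]
L4 α=1/2: [853/24, 4295/24, 655/6]
L5 α=3/4: [5101/96, 19127/96, 889/24]
→ [53, 199, 37]

at x=0,y=0 over L1,L2,L3,L4,L5,L6:
L1 α=1/5: [10, 147/5, 248/5]
L2 α=1/4: [24, 249/5, 1659/20]
L3 α=1/3: [203/3, 1628/15, 2659/30]
L4 α=0: [203/3, 1628/15, 2659/30]
L5 α=1/2: [301/3, 2164/15, 7699/60]
L6 α=3/7: [2158/21, 16621/105, 16924/105]
→ [103, 158, 161]

(3,1) stack=L1,L2,L3,L4,L5; from [0,0,0]:
+L1 (α=2/7) → [94/7, 478/7, 86/7]
+L2 (α=1/4) → [1675/28, 2715/28, 1763/28]
+L3 (α=2/3) → [11363/84, 4769/28, 7195/84]
+L4 (α=1/4) → [16207/112, 19879/112, 14139/112]
+L5 (α=3/7) → [18055/196, 33235/196, 19011/196]
rounded: [92, 170, 97]


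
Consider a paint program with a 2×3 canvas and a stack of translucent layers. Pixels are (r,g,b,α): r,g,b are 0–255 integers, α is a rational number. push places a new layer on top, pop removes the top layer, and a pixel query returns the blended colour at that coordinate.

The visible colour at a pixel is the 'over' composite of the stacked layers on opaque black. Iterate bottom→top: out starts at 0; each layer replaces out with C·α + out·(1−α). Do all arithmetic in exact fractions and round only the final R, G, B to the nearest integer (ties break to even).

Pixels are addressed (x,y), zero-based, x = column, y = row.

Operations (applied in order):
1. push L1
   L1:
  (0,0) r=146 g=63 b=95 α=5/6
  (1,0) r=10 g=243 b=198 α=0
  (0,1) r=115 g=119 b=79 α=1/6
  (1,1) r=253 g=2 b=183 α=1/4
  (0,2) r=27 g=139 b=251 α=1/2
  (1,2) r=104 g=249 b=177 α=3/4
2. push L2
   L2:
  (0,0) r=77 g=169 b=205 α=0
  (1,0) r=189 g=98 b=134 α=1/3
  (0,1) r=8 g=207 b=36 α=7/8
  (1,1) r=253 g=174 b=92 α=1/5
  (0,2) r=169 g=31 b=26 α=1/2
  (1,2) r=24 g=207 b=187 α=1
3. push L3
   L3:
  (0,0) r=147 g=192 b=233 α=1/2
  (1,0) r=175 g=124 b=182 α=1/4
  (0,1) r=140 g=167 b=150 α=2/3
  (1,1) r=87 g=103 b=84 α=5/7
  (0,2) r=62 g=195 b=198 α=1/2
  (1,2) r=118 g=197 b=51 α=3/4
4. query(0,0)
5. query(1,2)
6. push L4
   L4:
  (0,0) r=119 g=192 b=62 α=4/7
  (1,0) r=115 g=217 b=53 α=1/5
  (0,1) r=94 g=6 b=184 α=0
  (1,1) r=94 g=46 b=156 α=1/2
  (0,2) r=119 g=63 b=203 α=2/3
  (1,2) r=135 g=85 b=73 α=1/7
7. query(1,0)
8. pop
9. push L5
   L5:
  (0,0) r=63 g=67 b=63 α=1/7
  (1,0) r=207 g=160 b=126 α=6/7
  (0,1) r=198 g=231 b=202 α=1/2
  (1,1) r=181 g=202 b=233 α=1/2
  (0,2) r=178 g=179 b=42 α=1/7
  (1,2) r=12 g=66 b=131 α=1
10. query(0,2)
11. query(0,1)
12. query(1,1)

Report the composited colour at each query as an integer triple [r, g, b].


(0,0) stack=L1,L2,L3; from [0,0,0]:
L1 α=5/6: [365/3, 105/2, 475/6]
L2 α=0: [365/3, 105/2, 475/6]
L3 α=1/2: [403/3, 489/4, 1873/12]
= [134, 122, 156]

query (1,2) [L1,L2,L3] — begin 0,0,0
+L1 (α=3/4) → [78, 747/4, 531/4]
+L2 (α=1) → [24, 207, 187]
+L3 (α=3/4) → [189/2, 399/2, 85]
= [94, 200, 85]

query (1,0) [L1,L2,L3,L4] — begin 0,0,0
+L1 (α=0) → [0, 0, 0]
+L2 (α=1/3) → [63, 98/3, 134/3]
+L3 (α=1/4) → [91, 111/2, 79]
+L4 (α=1/5) → [479/5, 439/5, 369/5]
→ [96, 88, 74]

at x=0,y=2 over L1,L2,L3,L5:
after L1 α=1/2: [27/2, 139/2, 251/2]
after L2 α=1/2: [365/4, 201/4, 303/4]
after L3 α=1/2: [613/8, 981/8, 1095/8]
after L5 α=1/7: [2551/28, 3659/28, 3453/28]
rounded: [91, 131, 123]

(0,1) stack=L1,L2,L3,L5; from [0,0,0]:
+L1 (α=1/6) → [115/6, 119/6, 79/6]
+L2 (α=7/8) → [451/48, 8813/48, 1591/48]
+L3 (α=2/3) → [13891/144, 24845/144, 15991/144]
+L5 (α=1/2) → [42403/288, 58109/288, 45079/288]
rounded: [147, 202, 157]

at x=1,y=1 over L1,L2,L3,L5:
after L1 α=1/4: [253/4, 1/2, 183/4]
after L2 α=1/5: [506/5, 176/5, 55]
after L3 α=5/7: [3187/35, 2927/35, 530/7]
after L5 α=1/2: [4761/35, 9997/70, 2161/14]
= [136, 143, 154]


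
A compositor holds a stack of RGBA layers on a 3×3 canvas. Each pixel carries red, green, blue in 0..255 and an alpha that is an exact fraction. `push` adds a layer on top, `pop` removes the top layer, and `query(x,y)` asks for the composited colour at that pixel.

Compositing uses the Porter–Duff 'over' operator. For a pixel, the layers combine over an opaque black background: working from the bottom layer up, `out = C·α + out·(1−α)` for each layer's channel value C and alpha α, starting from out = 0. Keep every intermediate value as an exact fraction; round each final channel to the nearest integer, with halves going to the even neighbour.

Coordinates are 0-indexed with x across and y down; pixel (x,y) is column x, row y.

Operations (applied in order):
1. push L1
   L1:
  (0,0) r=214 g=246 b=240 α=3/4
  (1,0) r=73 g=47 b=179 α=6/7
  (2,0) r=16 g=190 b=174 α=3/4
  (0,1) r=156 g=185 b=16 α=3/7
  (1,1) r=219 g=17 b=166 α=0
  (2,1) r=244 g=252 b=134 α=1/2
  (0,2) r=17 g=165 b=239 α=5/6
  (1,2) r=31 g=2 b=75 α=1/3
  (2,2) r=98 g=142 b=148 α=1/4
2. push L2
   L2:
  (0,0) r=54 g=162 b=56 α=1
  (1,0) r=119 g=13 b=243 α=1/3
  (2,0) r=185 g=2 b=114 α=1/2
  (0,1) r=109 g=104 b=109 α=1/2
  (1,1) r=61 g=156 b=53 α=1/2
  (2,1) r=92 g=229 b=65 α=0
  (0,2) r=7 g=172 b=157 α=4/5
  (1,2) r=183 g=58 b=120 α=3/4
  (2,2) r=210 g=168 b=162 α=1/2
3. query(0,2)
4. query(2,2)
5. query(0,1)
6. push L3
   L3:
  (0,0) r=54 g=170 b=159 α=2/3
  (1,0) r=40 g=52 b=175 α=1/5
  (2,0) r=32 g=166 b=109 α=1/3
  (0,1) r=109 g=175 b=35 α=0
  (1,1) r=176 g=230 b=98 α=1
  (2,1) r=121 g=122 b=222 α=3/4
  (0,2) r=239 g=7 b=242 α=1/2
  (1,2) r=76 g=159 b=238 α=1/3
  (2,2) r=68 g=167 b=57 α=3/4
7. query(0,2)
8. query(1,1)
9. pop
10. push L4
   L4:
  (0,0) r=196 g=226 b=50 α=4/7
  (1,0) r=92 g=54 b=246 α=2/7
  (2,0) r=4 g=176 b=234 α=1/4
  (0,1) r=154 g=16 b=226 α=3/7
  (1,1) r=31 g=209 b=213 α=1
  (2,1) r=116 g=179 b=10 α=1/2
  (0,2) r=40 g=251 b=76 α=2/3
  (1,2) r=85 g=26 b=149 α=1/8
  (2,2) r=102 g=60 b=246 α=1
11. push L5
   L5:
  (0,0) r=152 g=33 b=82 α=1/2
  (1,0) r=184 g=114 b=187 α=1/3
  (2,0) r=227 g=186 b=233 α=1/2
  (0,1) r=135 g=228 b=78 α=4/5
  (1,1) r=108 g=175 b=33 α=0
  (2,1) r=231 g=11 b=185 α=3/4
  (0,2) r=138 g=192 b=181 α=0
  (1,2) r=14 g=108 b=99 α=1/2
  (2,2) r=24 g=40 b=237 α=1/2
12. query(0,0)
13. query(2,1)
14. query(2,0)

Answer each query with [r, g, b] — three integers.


(0,2) stack=L1,L2; from [0,0,0]:
+L1 (α=5/6) → [85/6, 275/2, 1195/6]
+L2 (α=4/5) → [253/30, 1651/10, 4963/30]
= [8, 165, 165]

at x=2,y=2 over L1,L2:
L1 α=1/4: [49/2, 71/2, 37]
L2 α=1/2: [469/4, 407/4, 199/2]
→ [117, 102, 100]

(0,1) stack=L1,L2; from [0,0,0]:
+L1 (α=3/7) → [468/7, 555/7, 48/7]
+L2 (α=1/2) → [1231/14, 1283/14, 811/14]
rounded: [88, 92, 58]

(0,2) stack=L1,L2,L3; from [0,0,0]:
+L1 (α=5/6) → [85/6, 275/2, 1195/6]
+L2 (α=4/5) → [253/30, 1651/10, 4963/30]
+L3 (α=1/2) → [7423/60, 1721/20, 12223/60]
= [124, 86, 204]

(1,1) stack=L1,L2,L3; from [0,0,0]:
after L1 α=0: [0, 0, 0]
after L2 α=1/2: [61/2, 78, 53/2]
after L3 α=1: [176, 230, 98]
→ [176, 230, 98]

query (0,0) [L1,L2,L4,L5] — begin 0,0,0
L1 α=3/4: [321/2, 369/2, 180]
L2 α=1: [54, 162, 56]
L4 α=4/7: [946/7, 1390/7, 368/7]
L5 α=1/2: [1005/7, 1621/14, 471/7]
rounded: [144, 116, 67]

(2,1) stack=L1,L2,L4,L5; from [0,0,0]:
after L1 α=1/2: [122, 126, 67]
after L2 α=0: [122, 126, 67]
after L4 α=1/2: [119, 305/2, 77/2]
after L5 α=3/4: [203, 371/8, 1187/8]
→ [203, 46, 148]

(2,0) stack=L1,L2,L4,L5; from [0,0,0]:
L1 α=3/4: [12, 285/2, 261/2]
L2 α=1/2: [197/2, 289/4, 489/4]
L4 α=1/4: [599/8, 1571/16, 2403/16]
L5 α=1/2: [2415/16, 4547/32, 6131/32]
rounded: [151, 142, 192]


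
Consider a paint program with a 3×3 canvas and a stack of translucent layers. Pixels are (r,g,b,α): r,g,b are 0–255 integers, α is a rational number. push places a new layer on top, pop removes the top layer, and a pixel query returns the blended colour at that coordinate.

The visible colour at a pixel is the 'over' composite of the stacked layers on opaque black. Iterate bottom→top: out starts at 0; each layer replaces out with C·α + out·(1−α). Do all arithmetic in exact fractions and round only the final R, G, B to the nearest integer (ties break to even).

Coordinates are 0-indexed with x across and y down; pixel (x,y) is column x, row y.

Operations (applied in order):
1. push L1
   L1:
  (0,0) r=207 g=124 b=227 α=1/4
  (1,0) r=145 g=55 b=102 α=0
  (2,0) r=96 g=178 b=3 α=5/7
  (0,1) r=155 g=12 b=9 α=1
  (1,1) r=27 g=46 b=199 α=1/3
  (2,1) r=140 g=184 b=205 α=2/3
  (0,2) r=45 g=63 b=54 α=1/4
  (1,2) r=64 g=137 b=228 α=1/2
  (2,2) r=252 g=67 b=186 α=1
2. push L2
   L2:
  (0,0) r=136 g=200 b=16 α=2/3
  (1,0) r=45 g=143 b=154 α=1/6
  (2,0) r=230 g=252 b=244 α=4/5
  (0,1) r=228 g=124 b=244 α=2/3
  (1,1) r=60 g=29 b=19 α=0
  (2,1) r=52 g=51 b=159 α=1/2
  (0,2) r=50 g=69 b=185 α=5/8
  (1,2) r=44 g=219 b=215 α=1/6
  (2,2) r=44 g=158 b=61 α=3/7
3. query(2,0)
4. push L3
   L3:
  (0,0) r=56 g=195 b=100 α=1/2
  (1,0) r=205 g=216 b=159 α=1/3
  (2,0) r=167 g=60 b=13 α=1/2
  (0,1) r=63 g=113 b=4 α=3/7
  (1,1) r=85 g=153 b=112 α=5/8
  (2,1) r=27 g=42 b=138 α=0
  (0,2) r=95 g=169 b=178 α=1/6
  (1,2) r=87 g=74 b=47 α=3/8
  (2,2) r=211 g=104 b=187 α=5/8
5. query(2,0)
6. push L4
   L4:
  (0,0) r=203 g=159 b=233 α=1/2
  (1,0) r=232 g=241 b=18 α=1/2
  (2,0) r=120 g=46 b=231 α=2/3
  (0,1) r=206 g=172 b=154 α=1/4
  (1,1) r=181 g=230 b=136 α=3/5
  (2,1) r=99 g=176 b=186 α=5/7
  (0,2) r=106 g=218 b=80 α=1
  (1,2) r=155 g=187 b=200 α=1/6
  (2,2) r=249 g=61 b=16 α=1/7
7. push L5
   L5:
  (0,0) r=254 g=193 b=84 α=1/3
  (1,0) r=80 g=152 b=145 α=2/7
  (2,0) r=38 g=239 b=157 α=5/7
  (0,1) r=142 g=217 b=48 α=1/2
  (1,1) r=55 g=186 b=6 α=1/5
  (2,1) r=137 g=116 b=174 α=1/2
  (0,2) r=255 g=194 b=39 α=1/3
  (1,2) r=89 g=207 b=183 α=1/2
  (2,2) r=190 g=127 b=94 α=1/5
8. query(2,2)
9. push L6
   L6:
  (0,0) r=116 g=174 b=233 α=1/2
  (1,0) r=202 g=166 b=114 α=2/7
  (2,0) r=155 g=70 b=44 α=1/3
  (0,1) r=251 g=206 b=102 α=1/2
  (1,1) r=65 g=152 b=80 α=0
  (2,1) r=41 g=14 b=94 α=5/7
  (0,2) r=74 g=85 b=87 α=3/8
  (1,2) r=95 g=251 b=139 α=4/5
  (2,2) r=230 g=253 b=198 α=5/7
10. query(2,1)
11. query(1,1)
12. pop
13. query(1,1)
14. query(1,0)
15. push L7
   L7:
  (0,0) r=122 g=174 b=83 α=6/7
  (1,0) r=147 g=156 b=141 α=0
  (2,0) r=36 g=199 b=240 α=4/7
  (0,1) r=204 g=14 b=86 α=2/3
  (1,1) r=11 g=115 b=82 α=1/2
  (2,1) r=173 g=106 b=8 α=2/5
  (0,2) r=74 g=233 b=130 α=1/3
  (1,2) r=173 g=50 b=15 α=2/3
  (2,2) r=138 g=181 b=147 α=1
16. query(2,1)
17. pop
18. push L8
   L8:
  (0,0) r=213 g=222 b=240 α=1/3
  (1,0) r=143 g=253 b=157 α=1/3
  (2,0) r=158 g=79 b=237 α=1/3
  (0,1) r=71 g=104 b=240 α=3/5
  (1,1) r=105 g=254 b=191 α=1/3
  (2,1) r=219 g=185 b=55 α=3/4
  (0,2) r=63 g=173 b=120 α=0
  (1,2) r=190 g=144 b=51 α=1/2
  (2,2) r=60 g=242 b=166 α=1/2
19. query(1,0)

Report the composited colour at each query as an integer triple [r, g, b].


at x=2,y=0 over L1,L2:
L1 α=5/7: [480/7, 890/7, 15/7]
L2 α=4/5: [1384/7, 7946/35, 6847/35]
→ [198, 227, 196]

(2,0) stack=L1,L2,L3; from [0,0,0]:
after L1 α=5/7: [480/7, 890/7, 15/7]
after L2 α=4/5: [1384/7, 7946/35, 6847/35]
after L3 α=1/2: [2553/14, 5023/35, 3651/35]
rounded: [182, 144, 104]

at x=2,y=2 over L1,L2,L3,L4,L5:
+L1 (α=1) → [252, 67, 186]
+L2 (α=3/7) → [1140/7, 106, 927/7]
+L3 (α=5/8) → [10805/56, 419/4, 4663/28]
+L4 (α=1/7) → [39387/196, 197/2, 14213/98]
+L5 (α=1/5) → [48697/245, 521/5, 33032/245]
rounded: [199, 104, 135]

at x=2,y=1 over L1,L2,L3,L4,L5,L6:
after L1 α=2/3: [280/3, 368/3, 410/3]
after L2 α=1/2: [218/3, 521/6, 887/6]
after L3 α=0: [218/3, 521/6, 887/6]
after L4 α=5/7: [1921/21, 3161/21, 3677/21]
after L5 α=1/2: [2399/21, 5597/42, 7331/42]
after L6 α=5/7: [9103/147, 7067/147, 17201/147]
= [62, 48, 117]

query (1,1) [L1,L2,L3,L4,L5,L6] — begin 0,0,0
+L1 (α=1/3) → [9, 46/3, 199/3]
+L2 (α=0) → [9, 46/3, 199/3]
+L3 (α=5/8) → [113/2, 811/8, 759/8]
+L4 (α=3/5) → [656/5, 3571/20, 2391/20]
+L5 (α=1/5) → [2899/25, 4501/25, 2421/25]
+L6 (α=0) → [2899/25, 4501/25, 2421/25]
→ [116, 180, 97]

(1,1) stack=L1,L2,L3,L4,L5; from [0,0,0]:
L1 α=1/3: [9, 46/3, 199/3]
L2 α=0: [9, 46/3, 199/3]
L3 α=5/8: [113/2, 811/8, 759/8]
L4 α=3/5: [656/5, 3571/20, 2391/20]
L5 α=1/5: [2899/25, 4501/25, 2421/25]
rounded: [116, 180, 97]

query (1,0) [L1,L2,L3,L4,L5] — begin 0,0,0
+L1 (α=0) → [0, 0, 0]
+L2 (α=1/6) → [15/2, 143/6, 77/3]
+L3 (α=1/3) → [220/3, 791/9, 631/9]
+L4 (α=1/2) → [458/3, 1480/9, 793/18]
+L5 (α=2/7) → [2770/21, 1448/9, 9185/126]
rounded: [132, 161, 73]

at x=2,y=1 over L1,L2,L3,L4,L5,L7:
L1 α=2/3: [280/3, 368/3, 410/3]
L2 α=1/2: [218/3, 521/6, 887/6]
L3 α=0: [218/3, 521/6, 887/6]
L4 α=5/7: [1921/21, 3161/21, 3677/21]
L5 α=1/2: [2399/21, 5597/42, 7331/42]
L7 α=2/5: [4821/35, 1713/14, 1511/14]
→ [138, 122, 108]

(1,0) stack=L1,L2,L3,L4,L5,L8; from [0,0,0]:
+L1 (α=0) → [0, 0, 0]
+L2 (α=1/6) → [15/2, 143/6, 77/3]
+L3 (α=1/3) → [220/3, 791/9, 631/9]
+L4 (α=1/2) → [458/3, 1480/9, 793/18]
+L5 (α=2/7) → [2770/21, 1448/9, 9185/126]
+L8 (α=1/3) → [8543/63, 5173/27, 19076/189]
→ [136, 192, 101]


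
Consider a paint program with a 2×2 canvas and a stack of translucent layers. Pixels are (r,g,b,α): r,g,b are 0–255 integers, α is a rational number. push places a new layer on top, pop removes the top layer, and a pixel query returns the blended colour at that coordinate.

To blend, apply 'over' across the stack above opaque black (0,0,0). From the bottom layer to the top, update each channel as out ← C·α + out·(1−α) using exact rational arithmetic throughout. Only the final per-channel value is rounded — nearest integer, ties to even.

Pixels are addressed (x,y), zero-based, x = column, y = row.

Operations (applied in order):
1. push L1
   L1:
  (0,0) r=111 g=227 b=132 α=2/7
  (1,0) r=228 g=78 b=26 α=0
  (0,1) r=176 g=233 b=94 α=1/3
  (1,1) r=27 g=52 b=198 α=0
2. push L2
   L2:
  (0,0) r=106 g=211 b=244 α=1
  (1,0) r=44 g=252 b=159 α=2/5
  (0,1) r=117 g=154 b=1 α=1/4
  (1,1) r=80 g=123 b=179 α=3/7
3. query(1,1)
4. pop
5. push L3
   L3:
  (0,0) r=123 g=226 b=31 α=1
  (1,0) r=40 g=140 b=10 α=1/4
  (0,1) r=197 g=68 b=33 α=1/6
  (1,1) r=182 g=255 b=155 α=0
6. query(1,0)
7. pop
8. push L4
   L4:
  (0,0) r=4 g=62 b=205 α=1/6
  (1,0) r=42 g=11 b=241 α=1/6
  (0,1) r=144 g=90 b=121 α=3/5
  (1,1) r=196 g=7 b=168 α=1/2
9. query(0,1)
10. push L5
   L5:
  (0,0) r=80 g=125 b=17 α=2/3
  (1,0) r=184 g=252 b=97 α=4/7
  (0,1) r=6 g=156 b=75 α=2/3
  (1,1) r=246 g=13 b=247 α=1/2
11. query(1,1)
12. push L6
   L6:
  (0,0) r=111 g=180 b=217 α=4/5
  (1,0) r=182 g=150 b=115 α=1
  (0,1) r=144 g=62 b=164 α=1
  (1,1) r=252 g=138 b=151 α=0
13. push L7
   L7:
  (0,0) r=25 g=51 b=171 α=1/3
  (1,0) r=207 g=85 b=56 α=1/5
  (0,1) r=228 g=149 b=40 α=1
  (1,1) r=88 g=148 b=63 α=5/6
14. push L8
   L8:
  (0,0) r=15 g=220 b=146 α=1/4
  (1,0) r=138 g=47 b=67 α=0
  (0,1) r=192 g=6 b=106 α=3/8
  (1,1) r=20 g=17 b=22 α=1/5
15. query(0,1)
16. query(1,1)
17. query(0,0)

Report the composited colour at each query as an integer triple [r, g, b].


at x=1,y=1 over L1,L2:
+L1 (α=0) → [0, 0, 0]
+L2 (α=3/7) → [240/7, 369/7, 537/7]
→ [34, 53, 77]

at x=1,y=0 over L1,L3:
+L1 (α=0) → [0, 0, 0]
+L3 (α=1/4) → [10, 35, 5/2]
= [10, 35, 2]

query (0,1) [L1,L4] — begin 0,0,0
L1 α=1/3: [176/3, 233/3, 94/3]
L4 α=3/5: [1648/15, 1276/15, 1277/15]
→ [110, 85, 85]

(1,1) stack=L1,L4,L5; from [0,0,0]:
+L1 (α=0) → [0, 0, 0]
+L4 (α=1/2) → [98, 7/2, 84]
+L5 (α=1/2) → [172, 33/4, 331/2]
= [172, 8, 166]

(0,1) stack=L1,L4,L5,L6,L7,L8; from [0,0,0]:
L1 α=1/3: [176/3, 233/3, 94/3]
L4 α=3/5: [1648/15, 1276/15, 1277/15]
L5 α=2/3: [1828/45, 5956/45, 3527/45]
L6 α=1: [144, 62, 164]
L7 α=1: [228, 149, 40]
L8 α=3/8: [429/2, 763/8, 259/4]
→ [214, 95, 65]

(1,1) stack=L1,L4,L5,L6,L7,L8; from [0,0,0]:
L1 α=0: [0, 0, 0]
L4 α=1/2: [98, 7/2, 84]
L5 α=1/2: [172, 33/4, 331/2]
L6 α=0: [172, 33/4, 331/2]
L7 α=5/6: [102, 2993/24, 961/12]
L8 α=1/5: [428/5, 619/6, 1027/15]
→ [86, 103, 68]

query (0,0) [L1,L4,L5,L6,L7,L8] — begin 0,0,0
L1 α=2/7: [222/7, 454/7, 264/7]
L4 α=1/6: [569/21, 1352/21, 2755/42]
L5 α=2/3: [3929/63, 6602/63, 4183/126]
L6 α=4/5: [31901/315, 51962/315, 113551/630]
L7 α=1/3: [71677/945, 119989/945, 167416/945]
L8 α=1/4: [38201/630, 189289/1260, 106703/630]
= [61, 150, 169]


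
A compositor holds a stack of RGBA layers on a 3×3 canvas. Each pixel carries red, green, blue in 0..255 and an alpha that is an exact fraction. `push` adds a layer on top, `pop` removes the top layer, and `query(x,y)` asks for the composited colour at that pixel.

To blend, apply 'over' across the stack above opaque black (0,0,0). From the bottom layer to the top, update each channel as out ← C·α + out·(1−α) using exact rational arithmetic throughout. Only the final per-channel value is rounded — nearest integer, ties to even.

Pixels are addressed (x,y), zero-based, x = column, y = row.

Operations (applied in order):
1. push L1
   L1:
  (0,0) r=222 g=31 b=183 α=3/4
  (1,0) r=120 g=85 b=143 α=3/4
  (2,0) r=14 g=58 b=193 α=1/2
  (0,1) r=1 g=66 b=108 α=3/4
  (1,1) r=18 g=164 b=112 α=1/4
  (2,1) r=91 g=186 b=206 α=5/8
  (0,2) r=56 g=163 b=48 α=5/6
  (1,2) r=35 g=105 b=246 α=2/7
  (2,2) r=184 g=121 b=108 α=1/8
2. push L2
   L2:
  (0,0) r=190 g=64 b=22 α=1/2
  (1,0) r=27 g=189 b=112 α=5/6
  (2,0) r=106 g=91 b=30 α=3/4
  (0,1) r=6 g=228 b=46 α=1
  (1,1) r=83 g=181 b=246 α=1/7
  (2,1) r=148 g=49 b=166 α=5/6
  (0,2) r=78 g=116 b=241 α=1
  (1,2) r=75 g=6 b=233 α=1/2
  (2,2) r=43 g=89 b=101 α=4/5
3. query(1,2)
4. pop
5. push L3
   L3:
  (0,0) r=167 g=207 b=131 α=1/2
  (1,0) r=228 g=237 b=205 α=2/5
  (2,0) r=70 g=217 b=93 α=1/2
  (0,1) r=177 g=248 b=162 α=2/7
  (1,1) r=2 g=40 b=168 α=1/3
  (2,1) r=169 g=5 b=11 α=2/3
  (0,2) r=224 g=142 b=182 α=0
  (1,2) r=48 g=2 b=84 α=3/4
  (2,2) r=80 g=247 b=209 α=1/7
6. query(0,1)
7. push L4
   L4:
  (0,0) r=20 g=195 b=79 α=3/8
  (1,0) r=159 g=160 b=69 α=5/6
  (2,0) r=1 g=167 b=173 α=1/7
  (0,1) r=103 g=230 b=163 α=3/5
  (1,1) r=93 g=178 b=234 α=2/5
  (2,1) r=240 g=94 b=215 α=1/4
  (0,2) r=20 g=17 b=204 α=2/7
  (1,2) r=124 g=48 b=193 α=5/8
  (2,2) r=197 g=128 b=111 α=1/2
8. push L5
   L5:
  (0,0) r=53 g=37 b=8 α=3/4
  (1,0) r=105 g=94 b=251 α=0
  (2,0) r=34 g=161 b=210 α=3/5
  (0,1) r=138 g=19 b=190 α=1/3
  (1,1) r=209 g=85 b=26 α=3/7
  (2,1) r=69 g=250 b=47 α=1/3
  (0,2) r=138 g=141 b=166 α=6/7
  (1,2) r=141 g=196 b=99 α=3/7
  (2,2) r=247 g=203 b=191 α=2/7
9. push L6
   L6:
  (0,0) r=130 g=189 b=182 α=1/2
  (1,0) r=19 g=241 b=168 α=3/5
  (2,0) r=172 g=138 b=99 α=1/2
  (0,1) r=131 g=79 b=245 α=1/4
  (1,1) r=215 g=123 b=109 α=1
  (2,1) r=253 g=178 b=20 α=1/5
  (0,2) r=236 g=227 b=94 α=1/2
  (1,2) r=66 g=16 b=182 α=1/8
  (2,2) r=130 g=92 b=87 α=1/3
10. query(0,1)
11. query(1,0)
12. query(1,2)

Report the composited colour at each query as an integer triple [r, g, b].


query (1,2) [L1,L2] — begin 0,0,0
L1 α=2/7: [10, 30, 492/7]
L2 α=1/2: [85/2, 18, 2123/14]
= [42, 18, 152]

(0,1) stack=L1,L3; from [0,0,0]:
after L1 α=3/4: [3/4, 99/2, 81]
after L3 α=2/7: [1431/28, 1487/14, 729/7]
= [51, 106, 104]

query (0,1) [L1,L3,L4,L5,L6] — begin 0,0,0
L1 α=3/4: [3/4, 99/2, 81]
L3 α=2/7: [1431/28, 1487/14, 729/7]
L4 α=3/5: [5757/70, 6317/35, 4881/35]
L5 α=1/3: [3529/35, 4433/35, 16412/105]
L6 α=1/4: [3793/35, 4016/35, 24987/140]
→ [108, 115, 178]

at x=1,y=0 over L1,L3,L4,L5,L6:
+L1 (α=3/4) → [90, 255/4, 429/4]
+L3 (α=2/5) → [726/5, 2661/20, 2927/20]
+L4 (α=5/6) → [1567/10, 18661/120, 9827/120]
+L5 (α=0) → [1567/10, 18661/120, 9827/120]
+L6 (α=3/5) → [1852/25, 62041/300, 40067/300]
rounded: [74, 207, 134]

query (1,2) [L1,L3,L4,L5,L6] — begin 0,0,0
+L1 (α=2/7) → [10, 30, 492/7]
+L3 (α=3/4) → [77/2, 9, 564/7]
+L4 (α=5/8) → [1471/16, 267/8, 8447/56]
+L5 (α=3/7) → [3163/28, 1443/14, 12605/98]
+L6 (α=1/8) → [3427/32, 1475/16, 15153/112]
→ [107, 92, 135]


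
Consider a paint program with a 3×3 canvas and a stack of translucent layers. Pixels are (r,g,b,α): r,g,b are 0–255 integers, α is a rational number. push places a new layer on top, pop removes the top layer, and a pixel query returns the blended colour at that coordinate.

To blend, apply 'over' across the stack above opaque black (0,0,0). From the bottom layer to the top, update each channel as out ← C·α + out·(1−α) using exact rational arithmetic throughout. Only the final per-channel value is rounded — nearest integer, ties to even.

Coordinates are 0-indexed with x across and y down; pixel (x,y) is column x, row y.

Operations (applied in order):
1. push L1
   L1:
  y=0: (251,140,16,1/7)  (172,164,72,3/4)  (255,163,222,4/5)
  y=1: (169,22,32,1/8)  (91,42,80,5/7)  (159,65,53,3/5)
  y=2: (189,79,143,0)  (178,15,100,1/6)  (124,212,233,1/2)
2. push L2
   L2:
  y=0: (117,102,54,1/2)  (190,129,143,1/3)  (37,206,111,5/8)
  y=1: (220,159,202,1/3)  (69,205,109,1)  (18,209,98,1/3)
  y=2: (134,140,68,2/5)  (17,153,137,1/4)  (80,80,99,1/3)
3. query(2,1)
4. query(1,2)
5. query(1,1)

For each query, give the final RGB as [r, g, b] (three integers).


at x=2,y=1 over L1,L2:
+L1 (α=3/5) → [477/5, 39, 159/5]
+L2 (α=1/3) → [348/5, 287/3, 808/15]
= [70, 96, 54]

at x=1,y=2 over L1,L2:
+L1 (α=1/6) → [89/3, 5/2, 50/3]
+L2 (α=1/4) → [53/2, 321/8, 187/4]
= [26, 40, 47]

at x=1,y=1 over L1,L2:
L1 α=5/7: [65, 30, 400/7]
L2 α=1: [69, 205, 109]
rounded: [69, 205, 109]
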